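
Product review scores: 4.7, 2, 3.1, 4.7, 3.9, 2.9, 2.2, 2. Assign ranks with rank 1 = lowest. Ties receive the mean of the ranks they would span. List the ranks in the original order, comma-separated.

7.5, 1.5, 5, 7.5, 6, 4, 3, 1.5

Sorted (ascending): 2, 2, 2.2, 2.9, 3.1, 3.9, 4.7, 4.7
The 2 values of 2 occupy positions 1–2 → average rank (1+2)/2 = 1.5.
The 2 values of 4.7 occupy positions 7–8 → average rank (7+8)/2 = 7.5.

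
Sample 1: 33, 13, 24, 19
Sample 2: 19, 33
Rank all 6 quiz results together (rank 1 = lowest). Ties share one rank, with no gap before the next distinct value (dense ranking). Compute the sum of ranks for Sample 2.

6

Sorted (ascending): 13, 19, 19, 24, 33, 33
The 2 values of 19 share dense rank 2.
The 2 values of 33 share dense rank 4.
Remaining distinct values take the next consecutive integers.
Sample 2 values → pooled ranks: 19→2, 33→4
Rank sum = 2 + 4 = 6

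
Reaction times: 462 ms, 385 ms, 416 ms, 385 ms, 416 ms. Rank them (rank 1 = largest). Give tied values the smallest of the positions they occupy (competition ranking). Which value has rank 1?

462

Sorted (descending): 462, 416, 416, 385, 385
The 2 values of 416 occupy positions 2–3 → each gets rank 2.
The 2 values of 385 occupy positions 4–5 → each gets rank 4.
Rank 1 → value 462.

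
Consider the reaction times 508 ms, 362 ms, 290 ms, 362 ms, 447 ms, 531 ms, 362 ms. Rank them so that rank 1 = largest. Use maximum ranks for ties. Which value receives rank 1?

Sorted (descending): 531, 508, 447, 362, 362, 362, 290
The 3 values of 362 occupy positions 4–6 → each gets rank 6.
Rank 1 → value 531.

531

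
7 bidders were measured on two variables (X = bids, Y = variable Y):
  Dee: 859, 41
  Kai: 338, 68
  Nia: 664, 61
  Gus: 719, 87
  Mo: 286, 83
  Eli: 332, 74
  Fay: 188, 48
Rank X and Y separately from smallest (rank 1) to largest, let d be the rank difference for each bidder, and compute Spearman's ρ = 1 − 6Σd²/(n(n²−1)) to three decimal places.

Ranks of variable 1: 7, 4, 5, 6, 2, 3, 1
Ranks of variable 2: 1, 4, 3, 7, 6, 5, 2
d = r₁ − r₂: 6, 0, 2, -1, -4, -2, -1
d²: 36, 0, 4, 1, 16, 4, 1; Σd² = 62
ρ = 1 − 6·62/(7·48) = 1 − 372/336 = -0.107

-0.107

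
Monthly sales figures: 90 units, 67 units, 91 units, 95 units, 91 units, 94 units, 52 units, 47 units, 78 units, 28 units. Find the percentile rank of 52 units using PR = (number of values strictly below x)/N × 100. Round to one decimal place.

N = 10.
Strictly below 52: 2. Equal to 52: 1.
PR = 2/10 × 100 = 20.0

20.0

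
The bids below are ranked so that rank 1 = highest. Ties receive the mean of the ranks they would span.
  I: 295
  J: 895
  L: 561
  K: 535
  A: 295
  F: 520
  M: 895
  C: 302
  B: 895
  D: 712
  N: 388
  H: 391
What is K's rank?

Sorted (descending): 895, 895, 895, 712, 561, 535, 520, 391, 388, 302, 295, 295
The 3 values of 895 occupy positions 1–3 → average rank 2.
The 2 values of 295 occupy positions 11–12 → average rank (11+12)/2 = 11.5.
K has value 535 → rank 6.

6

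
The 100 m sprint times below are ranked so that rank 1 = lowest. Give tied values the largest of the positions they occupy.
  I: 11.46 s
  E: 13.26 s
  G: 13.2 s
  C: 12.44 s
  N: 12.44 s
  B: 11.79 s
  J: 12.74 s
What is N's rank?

4

Sorted (ascending): 11.46, 11.79, 12.44, 12.44, 12.74, 13.2, 13.26
The 2 values of 12.44 occupy positions 3–4 → each gets rank 4.
N has value 12.44 s → rank 4.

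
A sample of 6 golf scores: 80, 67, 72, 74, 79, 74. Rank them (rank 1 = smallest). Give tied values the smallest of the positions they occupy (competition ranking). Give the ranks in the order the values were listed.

Sorted (ascending): 67, 72, 74, 74, 79, 80
The 2 values of 74 occupy positions 3–4 → each gets rank 3.

6, 1, 2, 3, 5, 3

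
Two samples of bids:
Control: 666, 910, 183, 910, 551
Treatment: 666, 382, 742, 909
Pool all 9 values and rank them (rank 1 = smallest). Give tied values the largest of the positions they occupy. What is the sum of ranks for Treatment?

Sorted (ascending): 183, 382, 551, 666, 666, 742, 909, 910, 910
The 2 values of 666 occupy positions 4–5 → each gets rank 5.
The 2 values of 910 occupy positions 8–9 → each gets rank 9.
Treatment values → pooled ranks: 666→5, 382→2, 742→6, 909→7
Rank sum = 5 + 2 + 6 + 7 = 20

20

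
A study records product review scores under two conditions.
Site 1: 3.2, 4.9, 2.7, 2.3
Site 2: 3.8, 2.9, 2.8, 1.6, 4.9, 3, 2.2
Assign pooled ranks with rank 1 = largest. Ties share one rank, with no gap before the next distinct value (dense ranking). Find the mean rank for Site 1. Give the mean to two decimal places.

Sorted (descending): 4.9, 4.9, 3.8, 3.2, 3, 2.9, 2.8, 2.7, 2.3, 2.2, 1.6
The 2 values of 4.9 share dense rank 1.
Remaining distinct values take the next consecutive integers.
Site 1 values → pooled ranks: 3.2→3, 4.9→1, 2.7→7, 2.3→8
Mean rank = (3 + 1 + 7 + 8) / 4 = 4.75

4.75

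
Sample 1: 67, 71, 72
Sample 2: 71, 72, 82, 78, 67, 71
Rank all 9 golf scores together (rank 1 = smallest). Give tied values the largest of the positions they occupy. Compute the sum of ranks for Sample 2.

36

Sorted (ascending): 67, 67, 71, 71, 71, 72, 72, 78, 82
The 2 values of 67 occupy positions 1–2 → each gets rank 2.
The 3 values of 71 occupy positions 3–5 → each gets rank 5.
The 2 values of 72 occupy positions 6–7 → each gets rank 7.
Sample 2 values → pooled ranks: 71→5, 72→7, 82→9, 78→8, 67→2, 71→5
Rank sum = 5 + 7 + 9 + 8 + 2 + 5 = 36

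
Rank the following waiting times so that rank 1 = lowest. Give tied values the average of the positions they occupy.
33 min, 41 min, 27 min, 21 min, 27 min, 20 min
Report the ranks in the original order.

Sorted (ascending): 20, 21, 27, 27, 33, 41
The 2 values of 27 occupy positions 3–4 → average rank (3+4)/2 = 3.5.

5, 6, 3.5, 2, 3.5, 1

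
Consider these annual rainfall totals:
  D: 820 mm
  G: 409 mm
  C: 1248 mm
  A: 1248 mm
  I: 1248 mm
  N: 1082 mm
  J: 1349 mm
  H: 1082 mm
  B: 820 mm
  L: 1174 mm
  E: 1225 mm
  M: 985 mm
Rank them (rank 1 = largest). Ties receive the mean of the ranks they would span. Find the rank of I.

Sorted (descending): 1349, 1248, 1248, 1248, 1225, 1174, 1082, 1082, 985, 820, 820, 409
The 3 values of 1248 occupy positions 2–4 → average rank 3.
The 2 values of 1082 occupy positions 7–8 → average rank (7+8)/2 = 7.5.
The 2 values of 820 occupy positions 10–11 → average rank (10+11)/2 = 10.5.
I has value 1248 mm → rank 3.

3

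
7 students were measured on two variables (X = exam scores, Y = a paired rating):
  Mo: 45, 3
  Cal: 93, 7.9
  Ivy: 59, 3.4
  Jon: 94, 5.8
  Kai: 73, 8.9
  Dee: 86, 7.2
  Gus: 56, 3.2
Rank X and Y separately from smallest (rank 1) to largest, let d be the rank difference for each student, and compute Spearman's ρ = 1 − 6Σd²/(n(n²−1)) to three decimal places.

Ranks of variable 1: 1, 6, 3, 7, 4, 5, 2
Ranks of variable 2: 1, 6, 3, 4, 7, 5, 2
d = r₁ − r₂: 0, 0, 0, 3, -3, 0, 0
d²: 0, 0, 0, 9, 9, 0, 0; Σd² = 18
ρ = 1 − 6·18/(7·48) = 1 − 108/336 = 0.679

0.679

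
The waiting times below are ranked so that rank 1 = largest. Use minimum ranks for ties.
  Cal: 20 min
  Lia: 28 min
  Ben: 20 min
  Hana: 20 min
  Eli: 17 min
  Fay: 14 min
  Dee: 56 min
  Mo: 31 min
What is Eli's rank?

Sorted (descending): 56, 31, 28, 20, 20, 20, 17, 14
The 3 values of 20 occupy positions 4–6 → each gets rank 4.
Eli has value 17 min → rank 7.

7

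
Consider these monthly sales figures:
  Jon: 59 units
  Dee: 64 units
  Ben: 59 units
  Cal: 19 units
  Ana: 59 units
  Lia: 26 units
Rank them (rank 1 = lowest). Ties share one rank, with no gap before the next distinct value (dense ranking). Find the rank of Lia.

Sorted (ascending): 19, 26, 59, 59, 59, 64
The 3 values of 59 share dense rank 3.
Remaining distinct values take the next consecutive integers.
Lia has value 26 units → rank 2.

2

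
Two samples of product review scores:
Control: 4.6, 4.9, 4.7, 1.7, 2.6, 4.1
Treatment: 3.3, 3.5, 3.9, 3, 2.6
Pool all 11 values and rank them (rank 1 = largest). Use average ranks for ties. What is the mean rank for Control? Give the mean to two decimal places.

Sorted (descending): 4.9, 4.7, 4.6, 4.1, 3.9, 3.5, 3.3, 3, 2.6, 2.6, 1.7
The 2 values of 2.6 occupy positions 9–10 → average rank (9+10)/2 = 9.5.
Control values → pooled ranks: 4.6→3, 4.9→1, 4.7→2, 1.7→11, 2.6→9.5, 4.1→4
Mean rank = (3 + 1 + 2 + 11 + 9.5 + 4) / 6 = 5.08

5.08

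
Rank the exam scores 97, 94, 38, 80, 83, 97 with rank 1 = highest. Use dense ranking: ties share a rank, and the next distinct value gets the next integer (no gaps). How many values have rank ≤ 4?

Sorted (descending): 97, 97, 94, 83, 80, 38
The 2 values of 97 share dense rank 1.
Remaining distinct values take the next consecutive integers.
Ranks ≤ 4: {1, 1, 2, 3, 4} → 5 values.

5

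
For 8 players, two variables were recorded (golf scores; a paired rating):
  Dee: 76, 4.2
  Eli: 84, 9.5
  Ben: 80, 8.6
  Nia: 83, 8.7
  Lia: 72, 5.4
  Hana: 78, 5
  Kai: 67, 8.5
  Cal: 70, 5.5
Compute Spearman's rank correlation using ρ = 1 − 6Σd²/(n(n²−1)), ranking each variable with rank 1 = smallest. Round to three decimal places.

0.548

Ranks of variable 1: 4, 8, 6, 7, 3, 5, 1, 2
Ranks of variable 2: 1, 8, 6, 7, 3, 2, 5, 4
d = r₁ − r₂: 3, 0, 0, 0, 0, 3, -4, -2
d²: 9, 0, 0, 0, 0, 9, 16, 4; Σd² = 38
ρ = 1 − 6·38/(8·63) = 1 − 228/504 = 0.548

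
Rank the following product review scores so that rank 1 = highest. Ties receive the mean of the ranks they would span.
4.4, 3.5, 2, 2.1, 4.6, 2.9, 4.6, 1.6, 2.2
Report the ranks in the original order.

Sorted (descending): 4.6, 4.6, 4.4, 3.5, 2.9, 2.2, 2.1, 2, 1.6
The 2 values of 4.6 occupy positions 1–2 → average rank (1+2)/2 = 1.5.

3, 4, 8, 7, 1.5, 5, 1.5, 9, 6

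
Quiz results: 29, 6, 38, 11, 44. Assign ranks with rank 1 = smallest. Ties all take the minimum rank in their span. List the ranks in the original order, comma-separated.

3, 1, 4, 2, 5

Sorted (ascending): 6, 11, 29, 38, 44
No ties — each value takes its position as its rank.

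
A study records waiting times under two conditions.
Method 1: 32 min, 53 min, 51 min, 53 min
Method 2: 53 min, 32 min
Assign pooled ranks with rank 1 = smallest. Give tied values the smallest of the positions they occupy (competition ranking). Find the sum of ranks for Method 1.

12

Sorted (ascending): 32, 32, 51, 53, 53, 53
The 2 values of 32 occupy positions 1–2 → each gets rank 1.
The 3 values of 53 occupy positions 4–6 → each gets rank 4.
Method 1 values → pooled ranks: 32→1, 53→4, 51→3, 53→4
Rank sum = 1 + 4 + 3 + 4 = 12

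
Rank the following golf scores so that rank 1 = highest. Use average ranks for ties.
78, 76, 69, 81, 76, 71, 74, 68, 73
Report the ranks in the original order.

2, 3.5, 8, 1, 3.5, 7, 5, 9, 6

Sorted (descending): 81, 78, 76, 76, 74, 73, 71, 69, 68
The 2 values of 76 occupy positions 3–4 → average rank (3+4)/2 = 3.5.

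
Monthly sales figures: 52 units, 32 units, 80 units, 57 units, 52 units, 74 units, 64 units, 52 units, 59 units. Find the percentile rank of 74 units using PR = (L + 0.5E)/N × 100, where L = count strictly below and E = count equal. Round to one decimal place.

83.3

N = 9.
Strictly below 74: 7. Equal to 74: 1.
PR = (7 + 0.5·1)/9 × 100 = 83.3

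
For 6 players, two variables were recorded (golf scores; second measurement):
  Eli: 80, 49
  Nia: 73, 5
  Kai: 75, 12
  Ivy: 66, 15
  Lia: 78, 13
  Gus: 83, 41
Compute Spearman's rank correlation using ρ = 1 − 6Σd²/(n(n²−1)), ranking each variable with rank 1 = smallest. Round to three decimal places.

0.600

Ranks of variable 1: 5, 2, 3, 1, 4, 6
Ranks of variable 2: 6, 1, 2, 4, 3, 5
d = r₁ − r₂: -1, 1, 1, -3, 1, 1
d²: 1, 1, 1, 9, 1, 1; Σd² = 14
ρ = 1 − 6·14/(6·35) = 1 − 84/210 = 0.600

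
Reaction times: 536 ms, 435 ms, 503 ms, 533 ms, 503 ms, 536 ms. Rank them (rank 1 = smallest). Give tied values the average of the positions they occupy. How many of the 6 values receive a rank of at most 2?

1

Sorted (ascending): 435, 503, 503, 533, 536, 536
The 2 values of 503 occupy positions 2–3 → average rank (2+3)/2 = 2.5.
The 2 values of 536 occupy positions 5–6 → average rank (5+6)/2 = 5.5.
Ranks ≤ 2: {1} → 1 value.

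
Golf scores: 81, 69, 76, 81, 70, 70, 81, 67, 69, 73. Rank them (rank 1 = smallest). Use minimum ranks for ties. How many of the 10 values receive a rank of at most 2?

Sorted (ascending): 67, 69, 69, 70, 70, 73, 76, 81, 81, 81
The 2 values of 69 occupy positions 2–3 → each gets rank 2.
The 2 values of 70 occupy positions 4–5 → each gets rank 4.
The 3 values of 81 occupy positions 8–10 → each gets rank 8.
Ranks ≤ 2: {1, 2, 2} → 3 values.

3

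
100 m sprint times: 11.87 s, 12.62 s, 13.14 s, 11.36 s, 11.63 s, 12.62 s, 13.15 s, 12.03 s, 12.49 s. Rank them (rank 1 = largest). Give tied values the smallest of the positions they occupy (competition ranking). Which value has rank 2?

Sorted (descending): 13.15, 13.14, 12.62, 12.62, 12.49, 12.03, 11.87, 11.63, 11.36
The 2 values of 12.62 occupy positions 3–4 → each gets rank 3.
Rank 2 → value 13.14.

13.14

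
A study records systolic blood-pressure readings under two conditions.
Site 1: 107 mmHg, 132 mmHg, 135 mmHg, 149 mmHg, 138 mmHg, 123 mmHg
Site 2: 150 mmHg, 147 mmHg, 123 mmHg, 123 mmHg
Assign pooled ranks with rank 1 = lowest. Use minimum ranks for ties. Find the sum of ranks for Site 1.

Sorted (ascending): 107, 123, 123, 123, 132, 135, 138, 147, 149, 150
The 3 values of 123 occupy positions 2–4 → each gets rank 2.
Site 1 values → pooled ranks: 107→1, 132→5, 135→6, 149→9, 138→7, 123→2
Rank sum = 1 + 5 + 6 + 9 + 7 + 2 = 30

30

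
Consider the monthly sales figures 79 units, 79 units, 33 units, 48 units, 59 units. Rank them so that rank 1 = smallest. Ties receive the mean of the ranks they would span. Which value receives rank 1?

33

Sorted (ascending): 33, 48, 59, 79, 79
The 2 values of 79 occupy positions 4–5 → average rank (4+5)/2 = 4.5.
Rank 1 → value 33.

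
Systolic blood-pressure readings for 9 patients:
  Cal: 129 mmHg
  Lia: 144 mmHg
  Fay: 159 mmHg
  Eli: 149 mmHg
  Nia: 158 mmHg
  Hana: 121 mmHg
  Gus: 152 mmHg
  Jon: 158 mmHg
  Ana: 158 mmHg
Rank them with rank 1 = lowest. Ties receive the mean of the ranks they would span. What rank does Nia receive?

Sorted (ascending): 121, 129, 144, 149, 152, 158, 158, 158, 159
The 3 values of 158 occupy positions 6–8 → average rank 7.
Nia has value 158 mmHg → rank 7.

7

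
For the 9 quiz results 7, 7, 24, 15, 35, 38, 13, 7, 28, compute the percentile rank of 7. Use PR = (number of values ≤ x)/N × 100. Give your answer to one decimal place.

N = 9.
Strictly below 7: 0. Equal to 7: 3.
PR = 3/9 × 100 = 33.3

33.3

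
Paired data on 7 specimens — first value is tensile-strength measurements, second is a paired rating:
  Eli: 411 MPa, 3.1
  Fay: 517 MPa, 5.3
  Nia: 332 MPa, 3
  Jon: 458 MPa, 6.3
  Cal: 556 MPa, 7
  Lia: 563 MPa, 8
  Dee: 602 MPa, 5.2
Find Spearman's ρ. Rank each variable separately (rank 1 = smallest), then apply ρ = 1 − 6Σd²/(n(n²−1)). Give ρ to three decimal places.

Ranks of variable 1: 2, 4, 1, 3, 5, 6, 7
Ranks of variable 2: 2, 4, 1, 5, 6, 7, 3
d = r₁ − r₂: 0, 0, 0, -2, -1, -1, 4
d²: 0, 0, 0, 4, 1, 1, 16; Σd² = 22
ρ = 1 − 6·22/(7·48) = 1 − 132/336 = 0.607

0.607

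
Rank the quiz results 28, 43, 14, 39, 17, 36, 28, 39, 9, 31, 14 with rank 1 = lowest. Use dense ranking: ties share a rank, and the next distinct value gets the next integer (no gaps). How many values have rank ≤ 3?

4

Sorted (ascending): 9, 14, 14, 17, 28, 28, 31, 36, 39, 39, 43
The 2 values of 14 share dense rank 2.
The 2 values of 28 share dense rank 4.
The 2 values of 39 share dense rank 7.
Remaining distinct values take the next consecutive integers.
Ranks ≤ 3: {1, 2, 2, 3} → 4 values.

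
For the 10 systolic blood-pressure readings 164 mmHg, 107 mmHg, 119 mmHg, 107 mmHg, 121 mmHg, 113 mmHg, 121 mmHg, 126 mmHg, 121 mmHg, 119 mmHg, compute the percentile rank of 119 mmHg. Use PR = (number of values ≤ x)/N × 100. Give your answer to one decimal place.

50.0

N = 10.
Strictly below 119: 3. Equal to 119: 2.
PR = 5/10 × 100 = 50.0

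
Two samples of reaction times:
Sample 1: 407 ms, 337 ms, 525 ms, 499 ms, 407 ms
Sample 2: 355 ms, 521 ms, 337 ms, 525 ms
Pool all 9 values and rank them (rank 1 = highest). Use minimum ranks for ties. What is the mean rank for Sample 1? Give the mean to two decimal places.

4.60

Sorted (descending): 525, 525, 521, 499, 407, 407, 355, 337, 337
The 2 values of 525 occupy positions 1–2 → each gets rank 1.
The 2 values of 407 occupy positions 5–6 → each gets rank 5.
The 2 values of 337 occupy positions 8–9 → each gets rank 8.
Sample 1 values → pooled ranks: 407→5, 337→8, 525→1, 499→4, 407→5
Mean rank = (5 + 8 + 1 + 4 + 5) / 5 = 4.60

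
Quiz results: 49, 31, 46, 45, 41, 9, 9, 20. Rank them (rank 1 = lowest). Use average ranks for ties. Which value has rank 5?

Sorted (ascending): 9, 9, 20, 31, 41, 45, 46, 49
The 2 values of 9 occupy positions 1–2 → average rank (1+2)/2 = 1.5.
Rank 5 → value 41.

41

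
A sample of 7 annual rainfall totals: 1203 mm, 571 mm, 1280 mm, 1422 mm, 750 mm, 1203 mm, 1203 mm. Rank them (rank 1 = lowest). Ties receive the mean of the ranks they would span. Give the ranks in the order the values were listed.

4, 1, 6, 7, 2, 4, 4

Sorted (ascending): 571, 750, 1203, 1203, 1203, 1280, 1422
The 3 values of 1203 occupy positions 3–5 → average rank 4.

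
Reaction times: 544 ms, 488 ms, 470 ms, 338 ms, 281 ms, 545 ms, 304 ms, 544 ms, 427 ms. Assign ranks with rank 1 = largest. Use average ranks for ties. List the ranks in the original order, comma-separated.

2.5, 4, 5, 7, 9, 1, 8, 2.5, 6

Sorted (descending): 545, 544, 544, 488, 470, 427, 338, 304, 281
The 2 values of 544 occupy positions 2–3 → average rank (2+3)/2 = 2.5.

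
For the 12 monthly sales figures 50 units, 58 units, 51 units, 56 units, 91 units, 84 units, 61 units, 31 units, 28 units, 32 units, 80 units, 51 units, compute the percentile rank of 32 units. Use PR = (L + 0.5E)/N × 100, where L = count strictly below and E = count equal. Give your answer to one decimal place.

N = 12.
Strictly below 32: 2. Equal to 32: 1.
PR = (2 + 0.5·1)/12 × 100 = 20.8

20.8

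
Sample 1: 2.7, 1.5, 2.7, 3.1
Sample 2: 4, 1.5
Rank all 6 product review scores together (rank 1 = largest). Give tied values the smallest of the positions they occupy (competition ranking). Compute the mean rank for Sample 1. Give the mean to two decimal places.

3.25

Sorted (descending): 4, 3.1, 2.7, 2.7, 1.5, 1.5
The 2 values of 2.7 occupy positions 3–4 → each gets rank 3.
The 2 values of 1.5 occupy positions 5–6 → each gets rank 5.
Sample 1 values → pooled ranks: 2.7→3, 1.5→5, 2.7→3, 3.1→2
Mean rank = (3 + 5 + 3 + 2) / 4 = 3.25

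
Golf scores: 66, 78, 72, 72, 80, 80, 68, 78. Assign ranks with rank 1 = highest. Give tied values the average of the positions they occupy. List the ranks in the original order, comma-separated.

8, 3.5, 5.5, 5.5, 1.5, 1.5, 7, 3.5

Sorted (descending): 80, 80, 78, 78, 72, 72, 68, 66
The 2 values of 80 occupy positions 1–2 → average rank (1+2)/2 = 1.5.
The 2 values of 78 occupy positions 3–4 → average rank (3+4)/2 = 3.5.
The 2 values of 72 occupy positions 5–6 → average rank (5+6)/2 = 5.5.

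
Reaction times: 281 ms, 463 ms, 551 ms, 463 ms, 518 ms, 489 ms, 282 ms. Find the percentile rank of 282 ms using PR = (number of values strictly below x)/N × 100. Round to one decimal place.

14.3

N = 7.
Strictly below 282: 1. Equal to 282: 1.
PR = 1/7 × 100 = 14.3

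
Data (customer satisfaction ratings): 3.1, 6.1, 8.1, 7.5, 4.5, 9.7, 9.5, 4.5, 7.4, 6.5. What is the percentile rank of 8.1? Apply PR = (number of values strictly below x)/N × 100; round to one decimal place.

N = 10.
Strictly below 8.1: 7. Equal to 8.1: 1.
PR = 7/10 × 100 = 70.0

70.0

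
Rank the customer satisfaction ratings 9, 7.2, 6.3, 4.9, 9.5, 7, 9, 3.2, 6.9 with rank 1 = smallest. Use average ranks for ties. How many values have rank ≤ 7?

6

Sorted (ascending): 3.2, 4.9, 6.3, 6.9, 7, 7.2, 9, 9, 9.5
The 2 values of 9 occupy positions 7–8 → average rank (7+8)/2 = 7.5.
Ranks ≤ 7: {1, 2, 3, 4, 5, 6} → 6 values.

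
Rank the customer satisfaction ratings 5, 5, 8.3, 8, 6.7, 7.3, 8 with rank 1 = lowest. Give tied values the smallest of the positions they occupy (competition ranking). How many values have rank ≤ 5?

Sorted (ascending): 5, 5, 6.7, 7.3, 8, 8, 8.3
The 2 values of 5 occupy positions 1–2 → each gets rank 1.
The 2 values of 8 occupy positions 5–6 → each gets rank 5.
Ranks ≤ 5: {1, 1, 3, 4, 5, 5} → 6 values.

6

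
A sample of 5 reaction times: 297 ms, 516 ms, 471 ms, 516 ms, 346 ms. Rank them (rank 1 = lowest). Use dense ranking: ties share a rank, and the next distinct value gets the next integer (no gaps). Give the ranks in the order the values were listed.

Sorted (ascending): 297, 346, 471, 516, 516
The 2 values of 516 share dense rank 4.
Remaining distinct values take the next consecutive integers.

1, 4, 3, 4, 2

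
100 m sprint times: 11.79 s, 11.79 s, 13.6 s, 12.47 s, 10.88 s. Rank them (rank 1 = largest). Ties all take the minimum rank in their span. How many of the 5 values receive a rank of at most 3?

Sorted (descending): 13.6, 12.47, 11.79, 11.79, 10.88
The 2 values of 11.79 occupy positions 3–4 → each gets rank 3.
Ranks ≤ 3: {1, 2, 3, 3} → 4 values.

4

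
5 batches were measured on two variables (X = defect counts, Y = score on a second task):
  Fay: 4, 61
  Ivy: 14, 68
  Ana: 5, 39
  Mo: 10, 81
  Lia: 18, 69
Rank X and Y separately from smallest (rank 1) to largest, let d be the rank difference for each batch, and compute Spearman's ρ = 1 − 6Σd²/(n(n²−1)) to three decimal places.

Ranks of variable 1: 1, 4, 2, 3, 5
Ranks of variable 2: 2, 3, 1, 5, 4
d = r₁ − r₂: -1, 1, 1, -2, 1
d²: 1, 1, 1, 4, 1; Σd² = 8
ρ = 1 − 6·8/(5·24) = 1 − 48/120 = 0.600

0.600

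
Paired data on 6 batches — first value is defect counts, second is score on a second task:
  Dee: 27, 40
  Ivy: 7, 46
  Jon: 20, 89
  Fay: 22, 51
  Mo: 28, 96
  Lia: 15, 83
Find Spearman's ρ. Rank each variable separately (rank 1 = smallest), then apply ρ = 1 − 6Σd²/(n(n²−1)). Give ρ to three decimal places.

Ranks of variable 1: 5, 1, 3, 4, 6, 2
Ranks of variable 2: 1, 2, 5, 3, 6, 4
d = r₁ − r₂: 4, -1, -2, 1, 0, -2
d²: 16, 1, 4, 1, 0, 4; Σd² = 26
ρ = 1 − 6·26/(6·35) = 1 − 156/210 = 0.257

0.257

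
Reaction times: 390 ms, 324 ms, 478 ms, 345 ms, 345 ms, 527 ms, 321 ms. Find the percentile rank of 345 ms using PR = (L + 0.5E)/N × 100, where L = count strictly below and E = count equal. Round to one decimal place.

N = 7.
Strictly below 345: 2. Equal to 345: 2.
PR = (2 + 0.5·2)/7 × 100 = 42.9

42.9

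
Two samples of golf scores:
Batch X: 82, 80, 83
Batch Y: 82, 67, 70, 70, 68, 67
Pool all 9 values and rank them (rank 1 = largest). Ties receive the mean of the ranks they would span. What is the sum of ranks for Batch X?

7.5

Sorted (descending): 83, 82, 82, 80, 70, 70, 68, 67, 67
The 2 values of 82 occupy positions 2–3 → average rank (2+3)/2 = 2.5.
The 2 values of 70 occupy positions 5–6 → average rank (5+6)/2 = 5.5.
The 2 values of 67 occupy positions 8–9 → average rank (8+9)/2 = 8.5.
Batch X values → pooled ranks: 82→2.5, 80→4, 83→1
Rank sum = 2.5 + 4 + 1 = 7.5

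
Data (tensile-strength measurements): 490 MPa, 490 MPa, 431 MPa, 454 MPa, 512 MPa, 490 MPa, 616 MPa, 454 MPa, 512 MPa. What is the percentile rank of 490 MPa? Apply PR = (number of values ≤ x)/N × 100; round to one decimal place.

N = 9.
Strictly below 490: 3. Equal to 490: 3.
PR = 6/9 × 100 = 66.7

66.7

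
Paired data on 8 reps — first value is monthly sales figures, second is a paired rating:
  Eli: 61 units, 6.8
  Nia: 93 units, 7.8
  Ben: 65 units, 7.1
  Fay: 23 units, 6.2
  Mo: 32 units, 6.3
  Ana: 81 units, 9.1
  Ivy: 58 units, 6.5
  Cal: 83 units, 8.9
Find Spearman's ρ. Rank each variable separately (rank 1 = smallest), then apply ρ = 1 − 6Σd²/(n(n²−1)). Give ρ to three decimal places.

Ranks of variable 1: 4, 8, 5, 1, 2, 6, 3, 7
Ranks of variable 2: 4, 6, 5, 1, 2, 8, 3, 7
d = r₁ − r₂: 0, 2, 0, 0, 0, -2, 0, 0
d²: 0, 4, 0, 0, 0, 4, 0, 0; Σd² = 8
ρ = 1 − 6·8/(8·63) = 1 − 48/504 = 0.905

0.905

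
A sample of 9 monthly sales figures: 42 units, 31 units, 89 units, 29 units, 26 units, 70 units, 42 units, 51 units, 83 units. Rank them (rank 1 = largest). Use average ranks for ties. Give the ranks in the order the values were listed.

5.5, 7, 1, 8, 9, 3, 5.5, 4, 2

Sorted (descending): 89, 83, 70, 51, 42, 42, 31, 29, 26
The 2 values of 42 occupy positions 5–6 → average rank (5+6)/2 = 5.5.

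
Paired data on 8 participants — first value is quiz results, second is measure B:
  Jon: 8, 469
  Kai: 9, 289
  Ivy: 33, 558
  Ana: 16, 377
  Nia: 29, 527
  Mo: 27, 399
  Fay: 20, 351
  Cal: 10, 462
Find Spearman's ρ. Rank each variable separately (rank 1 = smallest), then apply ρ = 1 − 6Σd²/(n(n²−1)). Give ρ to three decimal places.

Ranks of variable 1: 1, 2, 8, 4, 7, 6, 5, 3
Ranks of variable 2: 6, 1, 8, 3, 7, 4, 2, 5
d = r₁ − r₂: -5, 1, 0, 1, 0, 2, 3, -2
d²: 25, 1, 0, 1, 0, 4, 9, 4; Σd² = 44
ρ = 1 − 6·44/(8·63) = 1 − 264/504 = 0.476

0.476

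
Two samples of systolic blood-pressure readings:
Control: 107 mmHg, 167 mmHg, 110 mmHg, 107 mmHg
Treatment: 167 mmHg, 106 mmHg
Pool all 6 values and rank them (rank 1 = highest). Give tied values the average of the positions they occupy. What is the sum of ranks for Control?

13.5

Sorted (descending): 167, 167, 110, 107, 107, 106
The 2 values of 167 occupy positions 1–2 → average rank (1+2)/2 = 1.5.
The 2 values of 107 occupy positions 4–5 → average rank (4+5)/2 = 4.5.
Control values → pooled ranks: 107→4.5, 167→1.5, 110→3, 107→4.5
Rank sum = 4.5 + 1.5 + 3 + 4.5 = 13.5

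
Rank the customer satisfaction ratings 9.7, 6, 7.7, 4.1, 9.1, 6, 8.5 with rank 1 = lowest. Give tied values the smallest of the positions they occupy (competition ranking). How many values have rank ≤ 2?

3

Sorted (ascending): 4.1, 6, 6, 7.7, 8.5, 9.1, 9.7
The 2 values of 6 occupy positions 2–3 → each gets rank 2.
Ranks ≤ 2: {1, 2, 2} → 3 values.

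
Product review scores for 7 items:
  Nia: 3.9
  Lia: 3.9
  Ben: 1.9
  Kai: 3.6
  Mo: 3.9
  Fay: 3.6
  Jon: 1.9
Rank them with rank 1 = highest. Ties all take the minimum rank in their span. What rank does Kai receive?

4

Sorted (descending): 3.9, 3.9, 3.9, 3.6, 3.6, 1.9, 1.9
The 3 values of 3.9 occupy positions 1–3 → each gets rank 1.
The 2 values of 3.6 occupy positions 4–5 → each gets rank 4.
The 2 values of 1.9 occupy positions 6–7 → each gets rank 6.
Kai has value 3.6 → rank 4.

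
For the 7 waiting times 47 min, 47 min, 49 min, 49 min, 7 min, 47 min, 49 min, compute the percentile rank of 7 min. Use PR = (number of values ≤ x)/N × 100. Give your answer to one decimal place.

N = 7.
Strictly below 7: 0. Equal to 7: 1.
PR = 1/7 × 100 = 14.3

14.3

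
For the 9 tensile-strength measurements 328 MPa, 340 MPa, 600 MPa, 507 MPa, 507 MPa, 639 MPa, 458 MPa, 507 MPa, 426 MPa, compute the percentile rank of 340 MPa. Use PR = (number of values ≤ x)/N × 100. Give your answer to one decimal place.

N = 9.
Strictly below 340: 1. Equal to 340: 1.
PR = 2/9 × 100 = 22.2

22.2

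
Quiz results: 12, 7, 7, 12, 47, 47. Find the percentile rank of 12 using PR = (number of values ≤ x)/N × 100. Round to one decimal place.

66.7

N = 6.
Strictly below 12: 2. Equal to 12: 2.
PR = 4/6 × 100 = 66.7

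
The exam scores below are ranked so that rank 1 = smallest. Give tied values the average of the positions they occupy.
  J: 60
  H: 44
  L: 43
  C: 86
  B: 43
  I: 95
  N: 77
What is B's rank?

1.5

Sorted (ascending): 43, 43, 44, 60, 77, 86, 95
The 2 values of 43 occupy positions 1–2 → average rank (1+2)/2 = 1.5.
B has value 43 → rank 1.5.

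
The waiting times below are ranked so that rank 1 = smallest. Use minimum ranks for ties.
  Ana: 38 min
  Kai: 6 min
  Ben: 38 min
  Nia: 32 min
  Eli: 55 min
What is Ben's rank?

Sorted (ascending): 6, 32, 38, 38, 55
The 2 values of 38 occupy positions 3–4 → each gets rank 3.
Ben has value 38 min → rank 3.

3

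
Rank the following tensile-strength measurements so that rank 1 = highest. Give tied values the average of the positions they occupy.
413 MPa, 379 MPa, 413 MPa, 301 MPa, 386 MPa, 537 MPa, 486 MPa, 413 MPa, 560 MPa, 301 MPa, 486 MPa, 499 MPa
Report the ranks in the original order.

7, 10, 7, 11.5, 9, 2, 4.5, 7, 1, 11.5, 4.5, 3

Sorted (descending): 560, 537, 499, 486, 486, 413, 413, 413, 386, 379, 301, 301
The 2 values of 486 occupy positions 4–5 → average rank (4+5)/2 = 4.5.
The 3 values of 413 occupy positions 6–8 → average rank 7.
The 2 values of 301 occupy positions 11–12 → average rank (11+12)/2 = 11.5.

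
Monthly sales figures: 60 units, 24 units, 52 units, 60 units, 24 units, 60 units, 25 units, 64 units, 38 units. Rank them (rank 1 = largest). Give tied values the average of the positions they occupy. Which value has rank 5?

52

Sorted (descending): 64, 60, 60, 60, 52, 38, 25, 24, 24
The 3 values of 60 occupy positions 2–4 → average rank 3.
The 2 values of 24 occupy positions 8–9 → average rank (8+9)/2 = 8.5.
Rank 5 → value 52.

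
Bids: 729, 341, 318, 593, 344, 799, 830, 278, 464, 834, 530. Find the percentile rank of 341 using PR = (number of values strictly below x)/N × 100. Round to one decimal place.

N = 11.
Strictly below 341: 2. Equal to 341: 1.
PR = 2/11 × 100 = 18.2

18.2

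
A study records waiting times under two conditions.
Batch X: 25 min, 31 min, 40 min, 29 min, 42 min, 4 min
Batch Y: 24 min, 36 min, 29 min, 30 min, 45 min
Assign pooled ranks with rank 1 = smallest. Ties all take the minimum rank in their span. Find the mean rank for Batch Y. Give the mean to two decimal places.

6.20

Sorted (ascending): 4, 24, 25, 29, 29, 30, 31, 36, 40, 42, 45
The 2 values of 29 occupy positions 4–5 → each gets rank 4.
Batch Y values → pooled ranks: 24→2, 36→8, 29→4, 30→6, 45→11
Mean rank = (2 + 8 + 4 + 6 + 11) / 5 = 6.20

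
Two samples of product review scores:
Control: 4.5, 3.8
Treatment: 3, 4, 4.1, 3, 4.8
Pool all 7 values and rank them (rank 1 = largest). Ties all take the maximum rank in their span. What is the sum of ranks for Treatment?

Sorted (descending): 4.8, 4.5, 4.1, 4, 3.8, 3, 3
The 2 values of 3 occupy positions 6–7 → each gets rank 7.
Treatment values → pooled ranks: 3→7, 4→4, 4.1→3, 3→7, 4.8→1
Rank sum = 7 + 4 + 3 + 7 + 1 = 22

22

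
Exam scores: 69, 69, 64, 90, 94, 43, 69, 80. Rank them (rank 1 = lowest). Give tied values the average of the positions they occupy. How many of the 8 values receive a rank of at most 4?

5

Sorted (ascending): 43, 64, 69, 69, 69, 80, 90, 94
The 3 values of 69 occupy positions 3–5 → average rank 4.
Ranks ≤ 4: {1, 2, 4, 4, 4} → 5 values.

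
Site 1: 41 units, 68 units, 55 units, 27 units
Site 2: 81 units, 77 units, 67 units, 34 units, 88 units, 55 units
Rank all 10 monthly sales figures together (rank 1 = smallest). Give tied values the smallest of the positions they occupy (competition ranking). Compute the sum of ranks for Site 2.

39

Sorted (ascending): 27, 34, 41, 55, 55, 67, 68, 77, 81, 88
The 2 values of 55 occupy positions 4–5 → each gets rank 4.
Site 2 values → pooled ranks: 81→9, 77→8, 67→6, 34→2, 88→10, 55→4
Rank sum = 9 + 8 + 6 + 2 + 10 + 4 = 39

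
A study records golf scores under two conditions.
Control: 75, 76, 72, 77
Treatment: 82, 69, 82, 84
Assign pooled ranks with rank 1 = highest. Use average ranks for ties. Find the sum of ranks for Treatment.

Sorted (descending): 84, 82, 82, 77, 76, 75, 72, 69
The 2 values of 82 occupy positions 2–3 → average rank (2+3)/2 = 2.5.
Treatment values → pooled ranks: 82→2.5, 69→8, 82→2.5, 84→1
Rank sum = 2.5 + 8 + 2.5 + 1 = 14

14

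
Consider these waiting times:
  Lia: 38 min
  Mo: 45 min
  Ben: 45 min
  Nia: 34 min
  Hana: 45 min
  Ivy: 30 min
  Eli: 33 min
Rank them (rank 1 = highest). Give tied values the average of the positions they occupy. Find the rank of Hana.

2

Sorted (descending): 45, 45, 45, 38, 34, 33, 30
The 3 values of 45 occupy positions 1–3 → average rank 2.
Hana has value 45 min → rank 2.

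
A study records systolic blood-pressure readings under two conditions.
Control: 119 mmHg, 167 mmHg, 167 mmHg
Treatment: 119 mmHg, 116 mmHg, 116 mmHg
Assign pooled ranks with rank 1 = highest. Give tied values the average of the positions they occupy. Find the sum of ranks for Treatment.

14.5

Sorted (descending): 167, 167, 119, 119, 116, 116
The 2 values of 167 occupy positions 1–2 → average rank (1+2)/2 = 1.5.
The 2 values of 119 occupy positions 3–4 → average rank (3+4)/2 = 3.5.
The 2 values of 116 occupy positions 5–6 → average rank (5+6)/2 = 5.5.
Treatment values → pooled ranks: 119→3.5, 116→5.5, 116→5.5
Rank sum = 3.5 + 5.5 + 5.5 = 14.5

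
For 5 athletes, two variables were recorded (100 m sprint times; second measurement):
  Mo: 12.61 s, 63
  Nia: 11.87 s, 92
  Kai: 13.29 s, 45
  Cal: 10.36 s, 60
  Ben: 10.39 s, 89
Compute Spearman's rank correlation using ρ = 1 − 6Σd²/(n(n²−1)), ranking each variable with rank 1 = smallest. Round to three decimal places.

-0.300

Ranks of variable 1: 4, 3, 5, 1, 2
Ranks of variable 2: 3, 5, 1, 2, 4
d = r₁ − r₂: 1, -2, 4, -1, -2
d²: 1, 4, 16, 1, 4; Σd² = 26
ρ = 1 − 6·26/(5·24) = 1 − 156/120 = -0.300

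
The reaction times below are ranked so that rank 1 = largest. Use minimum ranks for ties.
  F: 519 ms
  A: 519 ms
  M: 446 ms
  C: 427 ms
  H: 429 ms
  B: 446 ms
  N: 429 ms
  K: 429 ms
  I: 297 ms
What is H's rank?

5

Sorted (descending): 519, 519, 446, 446, 429, 429, 429, 427, 297
The 2 values of 519 occupy positions 1–2 → each gets rank 1.
The 2 values of 446 occupy positions 3–4 → each gets rank 3.
The 3 values of 429 occupy positions 5–7 → each gets rank 5.
H has value 429 ms → rank 5.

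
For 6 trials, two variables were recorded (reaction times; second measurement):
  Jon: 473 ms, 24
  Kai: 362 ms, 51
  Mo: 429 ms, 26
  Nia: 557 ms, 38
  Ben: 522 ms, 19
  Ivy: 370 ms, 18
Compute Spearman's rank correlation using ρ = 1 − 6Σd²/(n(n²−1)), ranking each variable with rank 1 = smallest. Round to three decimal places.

-0.086

Ranks of variable 1: 4, 1, 3, 6, 5, 2
Ranks of variable 2: 3, 6, 4, 5, 2, 1
d = r₁ − r₂: 1, -5, -1, 1, 3, 1
d²: 1, 25, 1, 1, 9, 1; Σd² = 38
ρ = 1 − 6·38/(6·35) = 1 − 228/210 = -0.086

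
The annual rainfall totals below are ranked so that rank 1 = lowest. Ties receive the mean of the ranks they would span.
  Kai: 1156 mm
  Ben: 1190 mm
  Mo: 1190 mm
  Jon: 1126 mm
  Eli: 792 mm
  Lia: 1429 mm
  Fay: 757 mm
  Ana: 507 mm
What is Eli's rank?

Sorted (ascending): 507, 757, 792, 1126, 1156, 1190, 1190, 1429
The 2 values of 1190 occupy positions 6–7 → average rank (6+7)/2 = 6.5.
Eli has value 792 mm → rank 3.

3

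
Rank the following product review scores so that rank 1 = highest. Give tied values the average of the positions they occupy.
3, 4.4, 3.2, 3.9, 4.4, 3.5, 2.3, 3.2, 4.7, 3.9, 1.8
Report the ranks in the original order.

Sorted (descending): 4.7, 4.4, 4.4, 3.9, 3.9, 3.5, 3.2, 3.2, 3, 2.3, 1.8
The 2 values of 4.4 occupy positions 2–3 → average rank (2+3)/2 = 2.5.
The 2 values of 3.9 occupy positions 4–5 → average rank (4+5)/2 = 4.5.
The 2 values of 3.2 occupy positions 7–8 → average rank (7+8)/2 = 7.5.

9, 2.5, 7.5, 4.5, 2.5, 6, 10, 7.5, 1, 4.5, 11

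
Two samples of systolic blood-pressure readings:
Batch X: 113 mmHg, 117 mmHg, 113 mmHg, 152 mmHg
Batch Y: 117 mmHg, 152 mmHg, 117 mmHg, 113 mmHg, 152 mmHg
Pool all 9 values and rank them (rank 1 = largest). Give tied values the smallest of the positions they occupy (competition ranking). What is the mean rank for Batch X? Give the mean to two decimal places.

4.75

Sorted (descending): 152, 152, 152, 117, 117, 117, 113, 113, 113
The 3 values of 152 occupy positions 1–3 → each gets rank 1.
The 3 values of 117 occupy positions 4–6 → each gets rank 4.
The 3 values of 113 occupy positions 7–9 → each gets rank 7.
Batch X values → pooled ranks: 113→7, 117→4, 113→7, 152→1
Mean rank = (7 + 4 + 7 + 1) / 4 = 4.75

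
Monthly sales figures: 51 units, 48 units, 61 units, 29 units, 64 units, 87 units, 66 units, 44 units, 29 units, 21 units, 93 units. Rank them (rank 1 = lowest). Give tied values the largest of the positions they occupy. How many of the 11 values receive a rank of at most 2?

1

Sorted (ascending): 21, 29, 29, 44, 48, 51, 61, 64, 66, 87, 93
The 2 values of 29 occupy positions 2–3 → each gets rank 3.
Ranks ≤ 2: {1} → 1 value.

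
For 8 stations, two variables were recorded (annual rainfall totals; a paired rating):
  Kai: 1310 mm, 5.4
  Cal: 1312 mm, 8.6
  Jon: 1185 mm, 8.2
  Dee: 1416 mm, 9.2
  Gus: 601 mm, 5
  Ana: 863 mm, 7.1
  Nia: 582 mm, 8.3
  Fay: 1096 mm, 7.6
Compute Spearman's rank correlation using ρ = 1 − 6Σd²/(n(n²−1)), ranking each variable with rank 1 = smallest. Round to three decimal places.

Ranks of variable 1: 6, 7, 5, 8, 2, 3, 1, 4
Ranks of variable 2: 2, 7, 5, 8, 1, 3, 6, 4
d = r₁ − r₂: 4, 0, 0, 0, 1, 0, -5, 0
d²: 16, 0, 0, 0, 1, 0, 25, 0; Σd² = 42
ρ = 1 − 6·42/(8·63) = 1 − 252/504 = 0.500

0.500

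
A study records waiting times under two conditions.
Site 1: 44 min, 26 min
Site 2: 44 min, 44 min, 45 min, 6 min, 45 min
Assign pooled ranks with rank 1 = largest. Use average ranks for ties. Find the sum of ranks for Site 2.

18

Sorted (descending): 45, 45, 44, 44, 44, 26, 6
The 2 values of 45 occupy positions 1–2 → average rank (1+2)/2 = 1.5.
The 3 values of 44 occupy positions 3–5 → average rank 4.
Site 2 values → pooled ranks: 44→4, 44→4, 45→1.5, 6→7, 45→1.5
Rank sum = 4 + 4 + 1.5 + 7 + 1.5 = 18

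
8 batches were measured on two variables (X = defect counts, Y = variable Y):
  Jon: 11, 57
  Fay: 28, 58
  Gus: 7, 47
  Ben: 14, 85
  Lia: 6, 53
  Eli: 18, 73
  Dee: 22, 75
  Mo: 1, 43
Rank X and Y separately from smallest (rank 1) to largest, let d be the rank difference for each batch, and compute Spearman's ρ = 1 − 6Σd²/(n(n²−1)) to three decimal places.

0.762

Ranks of variable 1: 4, 8, 3, 5, 2, 6, 7, 1
Ranks of variable 2: 4, 5, 2, 8, 3, 6, 7, 1
d = r₁ − r₂: 0, 3, 1, -3, -1, 0, 0, 0
d²: 0, 9, 1, 9, 1, 0, 0, 0; Σd² = 20
ρ = 1 − 6·20/(8·63) = 1 − 120/504 = 0.762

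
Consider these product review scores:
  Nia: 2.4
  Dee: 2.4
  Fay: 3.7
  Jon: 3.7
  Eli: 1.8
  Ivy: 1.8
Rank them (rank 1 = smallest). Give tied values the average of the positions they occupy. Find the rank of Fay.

5.5

Sorted (ascending): 1.8, 1.8, 2.4, 2.4, 3.7, 3.7
The 2 values of 1.8 occupy positions 1–2 → average rank (1+2)/2 = 1.5.
The 2 values of 2.4 occupy positions 3–4 → average rank (3+4)/2 = 3.5.
The 2 values of 3.7 occupy positions 5–6 → average rank (5+6)/2 = 5.5.
Fay has value 3.7 → rank 5.5.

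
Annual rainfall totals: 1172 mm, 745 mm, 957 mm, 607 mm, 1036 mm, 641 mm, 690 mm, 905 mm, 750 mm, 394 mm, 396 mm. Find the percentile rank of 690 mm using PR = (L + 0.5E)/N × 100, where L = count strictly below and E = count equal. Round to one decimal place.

N = 11.
Strictly below 690: 4. Equal to 690: 1.
PR = (4 + 0.5·1)/11 × 100 = 40.9

40.9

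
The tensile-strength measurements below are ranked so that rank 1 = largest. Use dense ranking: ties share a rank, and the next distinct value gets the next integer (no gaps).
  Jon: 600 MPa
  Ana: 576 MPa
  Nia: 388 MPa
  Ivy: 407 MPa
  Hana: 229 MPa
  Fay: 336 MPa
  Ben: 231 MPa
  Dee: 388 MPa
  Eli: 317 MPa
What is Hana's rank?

8

Sorted (descending): 600, 576, 407, 388, 388, 336, 317, 231, 229
The 2 values of 388 share dense rank 4.
Remaining distinct values take the next consecutive integers.
Hana has value 229 MPa → rank 8.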